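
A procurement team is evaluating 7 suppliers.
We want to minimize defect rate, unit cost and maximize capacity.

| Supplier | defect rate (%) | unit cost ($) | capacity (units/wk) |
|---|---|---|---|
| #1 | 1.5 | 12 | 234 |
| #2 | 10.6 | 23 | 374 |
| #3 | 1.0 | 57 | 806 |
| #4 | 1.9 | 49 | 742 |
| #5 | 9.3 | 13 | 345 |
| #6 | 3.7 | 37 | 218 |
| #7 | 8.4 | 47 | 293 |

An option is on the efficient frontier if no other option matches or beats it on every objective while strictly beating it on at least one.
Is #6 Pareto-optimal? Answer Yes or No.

No

#1 vs #6: defect rate 1.5≤3.7, unit cost 12≤37, capacity 234≥218 — #1 is at least as good on every objective and strictly better on at least one, so #1 dominates #6.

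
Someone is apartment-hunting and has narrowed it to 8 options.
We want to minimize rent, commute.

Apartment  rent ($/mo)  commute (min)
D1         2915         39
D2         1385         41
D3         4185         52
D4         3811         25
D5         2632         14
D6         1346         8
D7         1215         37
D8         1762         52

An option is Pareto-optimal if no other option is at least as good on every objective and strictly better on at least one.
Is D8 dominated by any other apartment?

Yes

D2 vs D8: rent 1385≤1762, commute 41≤52 — D2 is at least as good on every objective and strictly better on at least one, so D2 dominates D8.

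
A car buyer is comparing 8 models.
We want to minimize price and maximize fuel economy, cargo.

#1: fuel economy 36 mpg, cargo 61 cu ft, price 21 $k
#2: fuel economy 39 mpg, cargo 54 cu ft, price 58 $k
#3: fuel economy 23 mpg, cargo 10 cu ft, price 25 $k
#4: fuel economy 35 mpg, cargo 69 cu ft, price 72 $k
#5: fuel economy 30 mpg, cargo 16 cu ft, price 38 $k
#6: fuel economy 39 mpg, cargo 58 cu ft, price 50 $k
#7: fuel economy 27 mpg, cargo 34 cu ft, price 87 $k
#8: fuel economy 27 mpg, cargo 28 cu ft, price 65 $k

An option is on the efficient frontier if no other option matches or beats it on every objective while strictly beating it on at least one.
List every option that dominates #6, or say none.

#1: worse on fuel economy (36 vs 39).
#2: worse on cargo (54 vs 58).
#3: worse on fuel economy (23 vs 39).
#4: worse on fuel economy (35 vs 39).
#5: worse on fuel economy (30 vs 39).
#7: worse on fuel economy (27 vs 39).
#8: worse on fuel economy (27 vs 39).
No option dominates #6.

none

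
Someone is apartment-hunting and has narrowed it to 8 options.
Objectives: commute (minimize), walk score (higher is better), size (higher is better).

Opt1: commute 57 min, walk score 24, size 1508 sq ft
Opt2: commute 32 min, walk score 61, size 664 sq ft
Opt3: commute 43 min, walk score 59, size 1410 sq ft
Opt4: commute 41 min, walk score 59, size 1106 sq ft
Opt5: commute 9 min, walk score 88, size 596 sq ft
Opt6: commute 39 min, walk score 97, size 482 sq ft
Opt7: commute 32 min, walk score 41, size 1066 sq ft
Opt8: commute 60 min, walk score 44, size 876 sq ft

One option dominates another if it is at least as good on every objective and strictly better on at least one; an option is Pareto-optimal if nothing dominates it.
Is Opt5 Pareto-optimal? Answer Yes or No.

Yes

Opt1: worse on commute (57 vs 9).
Opt2: worse on commute (32 vs 9).
Opt3: worse on commute (43 vs 9).
Opt4: worse on commute (41 vs 9).
Opt6: worse on commute (39 vs 9).
Opt7: worse on commute (32 vs 9).
Opt8: worse on commute (60 vs 9).
No option is at least as good as Opt5 on every objective and strictly better on one.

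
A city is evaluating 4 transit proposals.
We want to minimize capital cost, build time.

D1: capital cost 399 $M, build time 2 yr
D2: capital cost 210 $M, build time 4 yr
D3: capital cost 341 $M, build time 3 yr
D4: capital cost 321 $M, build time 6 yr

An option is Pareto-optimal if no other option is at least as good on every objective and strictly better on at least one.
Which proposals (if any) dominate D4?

D2: capital cost 210≤321, build time 4≤6 — dominates D4.
Others (D1, D3) are each worse than D4 on at least one objective.

D2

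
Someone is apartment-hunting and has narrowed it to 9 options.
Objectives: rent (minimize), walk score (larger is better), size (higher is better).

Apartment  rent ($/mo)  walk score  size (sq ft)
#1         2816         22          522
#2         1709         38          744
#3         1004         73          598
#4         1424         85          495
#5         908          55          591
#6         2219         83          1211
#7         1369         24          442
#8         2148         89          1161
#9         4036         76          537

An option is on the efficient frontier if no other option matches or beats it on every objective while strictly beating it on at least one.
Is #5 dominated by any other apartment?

No

#1: worse on rent (2816 vs 908).
#2: worse on rent (1709 vs 908).
#3: worse on rent (1004 vs 908).
#4: worse on rent (1424 vs 908).
#6: worse on rent (2219 vs 908).
#7: worse on rent (1369 vs 908).
#8: worse on rent (2148 vs 908).
#9: worse on rent (4036 vs 908).
No option is at least as good as #5 on every objective and strictly better on one.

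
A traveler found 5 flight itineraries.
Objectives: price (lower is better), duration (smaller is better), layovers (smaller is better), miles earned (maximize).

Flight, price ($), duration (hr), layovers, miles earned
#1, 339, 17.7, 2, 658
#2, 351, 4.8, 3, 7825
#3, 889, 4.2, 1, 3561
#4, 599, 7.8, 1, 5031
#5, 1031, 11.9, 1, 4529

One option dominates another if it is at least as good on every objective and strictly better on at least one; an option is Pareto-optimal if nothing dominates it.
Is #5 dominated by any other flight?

Yes

#4 vs #5: price 599≤1031, duration 7.8≤11.9, layovers 1≤1, miles earned 5031≥4529 — #4 is at least as good on every objective and strictly better on at least one, so #4 dominates #5.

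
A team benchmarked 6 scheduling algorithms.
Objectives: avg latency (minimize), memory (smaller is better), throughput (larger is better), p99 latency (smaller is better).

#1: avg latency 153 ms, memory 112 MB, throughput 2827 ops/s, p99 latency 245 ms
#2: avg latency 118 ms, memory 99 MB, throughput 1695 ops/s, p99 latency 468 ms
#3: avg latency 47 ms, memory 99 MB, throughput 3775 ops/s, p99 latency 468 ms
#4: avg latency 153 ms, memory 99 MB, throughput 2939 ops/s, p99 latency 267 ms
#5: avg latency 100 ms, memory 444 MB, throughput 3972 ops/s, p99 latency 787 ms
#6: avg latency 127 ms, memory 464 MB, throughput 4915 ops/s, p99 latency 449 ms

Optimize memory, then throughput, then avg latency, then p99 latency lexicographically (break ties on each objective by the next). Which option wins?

#3

First minimize memory: best is 99, kept {#2, #3, #4}.
Then maximize throughput: best is 3775, kept {#3}.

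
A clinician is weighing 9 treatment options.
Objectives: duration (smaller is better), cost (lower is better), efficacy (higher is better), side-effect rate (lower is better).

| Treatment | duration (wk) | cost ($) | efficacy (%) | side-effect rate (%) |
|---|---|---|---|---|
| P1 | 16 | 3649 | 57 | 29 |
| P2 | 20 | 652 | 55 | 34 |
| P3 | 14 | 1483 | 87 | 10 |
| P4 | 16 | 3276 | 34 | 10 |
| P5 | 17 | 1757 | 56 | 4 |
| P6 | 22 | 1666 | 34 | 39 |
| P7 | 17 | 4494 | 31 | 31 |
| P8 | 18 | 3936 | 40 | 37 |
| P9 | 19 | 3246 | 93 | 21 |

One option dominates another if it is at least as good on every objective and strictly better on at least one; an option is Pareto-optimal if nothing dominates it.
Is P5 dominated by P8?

P8 vs P5: P8 is worse on duration (18 vs 17), so it does not dominate P5.

No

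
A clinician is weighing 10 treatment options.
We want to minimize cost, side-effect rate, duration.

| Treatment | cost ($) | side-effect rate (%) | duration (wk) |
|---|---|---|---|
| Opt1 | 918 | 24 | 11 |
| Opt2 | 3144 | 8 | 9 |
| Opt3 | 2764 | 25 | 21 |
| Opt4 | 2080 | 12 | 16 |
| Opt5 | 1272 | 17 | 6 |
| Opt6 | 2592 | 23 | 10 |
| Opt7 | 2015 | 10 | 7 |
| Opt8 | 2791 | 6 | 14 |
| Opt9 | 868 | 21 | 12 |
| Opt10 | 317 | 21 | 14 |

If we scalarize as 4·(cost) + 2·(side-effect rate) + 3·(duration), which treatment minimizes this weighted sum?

Opt1: 4·918 + 2·24 + 3·11 = 3753
Opt2: 4·3144 + 2·8 + 3·9 = 12619
Opt3: 4·2764 + 2·25 + 3·21 = 11169
Opt4: 4·2080 + 2·12 + 3·16 = 8392
Opt5: 4·1272 + 2·17 + 3·6 = 5140
Opt6: 4·2592 + 2·23 + 3·10 = 10444
Opt7: 4·2015 + 2·10 + 3·7 = 8101
Opt8: 4·2791 + 2·6 + 3·14 = 11218
Opt9: 4·868 + 2·21 + 3·12 = 3550
Opt10: 4·317 + 2·21 + 3·14 = 1352
Lowest: Opt10 at 1352.

Opt10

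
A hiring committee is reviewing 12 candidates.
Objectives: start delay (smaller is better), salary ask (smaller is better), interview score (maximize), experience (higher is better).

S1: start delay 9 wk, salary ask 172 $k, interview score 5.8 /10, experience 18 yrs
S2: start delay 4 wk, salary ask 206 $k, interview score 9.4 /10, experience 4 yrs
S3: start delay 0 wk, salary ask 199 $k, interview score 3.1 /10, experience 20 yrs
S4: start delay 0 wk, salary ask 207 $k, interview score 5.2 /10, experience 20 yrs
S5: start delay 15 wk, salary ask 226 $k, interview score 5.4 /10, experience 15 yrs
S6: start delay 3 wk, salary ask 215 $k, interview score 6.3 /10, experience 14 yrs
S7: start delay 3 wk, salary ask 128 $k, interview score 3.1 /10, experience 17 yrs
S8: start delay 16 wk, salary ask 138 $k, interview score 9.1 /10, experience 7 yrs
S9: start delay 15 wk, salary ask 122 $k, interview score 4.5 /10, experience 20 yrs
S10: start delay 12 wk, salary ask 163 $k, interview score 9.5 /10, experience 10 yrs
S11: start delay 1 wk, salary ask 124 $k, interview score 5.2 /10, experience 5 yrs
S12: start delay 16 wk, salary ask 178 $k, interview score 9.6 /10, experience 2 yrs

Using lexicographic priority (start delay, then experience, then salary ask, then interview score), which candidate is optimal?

S3

First minimize start delay: best is 0, kept {S3, S4}.
Then maximize experience: best is 20, kept {S3, S4}.
Then minimize salary ask: best is 199, kept {S3}.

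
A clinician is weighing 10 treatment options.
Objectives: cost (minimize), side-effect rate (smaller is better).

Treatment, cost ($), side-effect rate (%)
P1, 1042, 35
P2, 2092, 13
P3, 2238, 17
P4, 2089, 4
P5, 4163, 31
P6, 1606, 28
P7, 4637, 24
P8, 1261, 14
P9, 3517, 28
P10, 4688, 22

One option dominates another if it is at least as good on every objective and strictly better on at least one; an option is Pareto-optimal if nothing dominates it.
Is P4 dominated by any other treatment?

P1: worse on side-effect rate (35 vs 4).
P2: worse on cost (2092 vs 2089).
P3: worse on cost (2238 vs 2089).
P5: worse on cost (4163 vs 2089).
P6: worse on side-effect rate (28 vs 4).
P7: worse on cost (4637 vs 2089).
P8: worse on side-effect rate (14 vs 4).
P9: worse on cost (3517 vs 2089).
P10: worse on cost (4688 vs 2089).
No option is at least as good as P4 on every objective and strictly better on one.

No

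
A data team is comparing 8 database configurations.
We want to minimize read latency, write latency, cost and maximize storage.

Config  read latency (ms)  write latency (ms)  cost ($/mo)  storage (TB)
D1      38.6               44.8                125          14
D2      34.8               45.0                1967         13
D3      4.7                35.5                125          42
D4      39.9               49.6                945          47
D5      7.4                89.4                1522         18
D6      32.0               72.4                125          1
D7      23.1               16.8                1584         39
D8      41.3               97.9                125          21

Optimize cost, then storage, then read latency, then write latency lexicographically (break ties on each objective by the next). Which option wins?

D3

First minimize cost: best is 125, kept {D1, D3, D6, D8}.
Then maximize storage: best is 42, kept {D3}.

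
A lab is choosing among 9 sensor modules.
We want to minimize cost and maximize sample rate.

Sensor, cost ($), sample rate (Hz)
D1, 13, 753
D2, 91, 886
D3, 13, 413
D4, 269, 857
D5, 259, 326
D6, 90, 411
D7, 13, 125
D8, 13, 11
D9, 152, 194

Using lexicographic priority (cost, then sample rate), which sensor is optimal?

D1

First minimize cost: best is 13, kept {D1, D3, D7, D8}.
Then maximize sample rate: best is 753, kept {D1}.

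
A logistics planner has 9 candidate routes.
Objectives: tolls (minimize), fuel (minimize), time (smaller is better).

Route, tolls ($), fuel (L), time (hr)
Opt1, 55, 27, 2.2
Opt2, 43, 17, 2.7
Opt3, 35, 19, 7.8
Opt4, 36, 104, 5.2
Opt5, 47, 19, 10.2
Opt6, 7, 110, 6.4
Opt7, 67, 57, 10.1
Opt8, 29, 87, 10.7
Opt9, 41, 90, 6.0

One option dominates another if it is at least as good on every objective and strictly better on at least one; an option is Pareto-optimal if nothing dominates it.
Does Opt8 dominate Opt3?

No

Opt8 vs Opt3: Opt8 is worse on fuel (87 vs 19), so it does not dominate Opt3.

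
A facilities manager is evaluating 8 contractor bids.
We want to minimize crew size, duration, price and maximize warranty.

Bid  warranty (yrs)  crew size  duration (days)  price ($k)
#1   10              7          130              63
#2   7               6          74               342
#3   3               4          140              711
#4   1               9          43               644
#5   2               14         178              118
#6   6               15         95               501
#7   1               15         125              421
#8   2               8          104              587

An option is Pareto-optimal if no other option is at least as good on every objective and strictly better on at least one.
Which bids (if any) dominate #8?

#2: warranty 7≥2, crew size 6≤8, duration 74≤104, price 342≤587 — dominates #8.
Others (#1, #3, #4, #5, #6, #7) are each worse than #8 on at least one objective.

#2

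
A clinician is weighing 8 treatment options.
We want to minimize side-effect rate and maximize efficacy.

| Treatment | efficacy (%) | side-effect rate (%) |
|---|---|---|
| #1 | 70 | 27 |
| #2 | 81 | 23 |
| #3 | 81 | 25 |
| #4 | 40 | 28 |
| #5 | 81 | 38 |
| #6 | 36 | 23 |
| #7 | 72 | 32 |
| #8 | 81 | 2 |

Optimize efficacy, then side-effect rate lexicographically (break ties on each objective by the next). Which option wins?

First maximize efficacy: best is 81, kept {#2, #3, #5, #8}.
Then minimize side-effect rate: best is 2, kept {#8}.

#8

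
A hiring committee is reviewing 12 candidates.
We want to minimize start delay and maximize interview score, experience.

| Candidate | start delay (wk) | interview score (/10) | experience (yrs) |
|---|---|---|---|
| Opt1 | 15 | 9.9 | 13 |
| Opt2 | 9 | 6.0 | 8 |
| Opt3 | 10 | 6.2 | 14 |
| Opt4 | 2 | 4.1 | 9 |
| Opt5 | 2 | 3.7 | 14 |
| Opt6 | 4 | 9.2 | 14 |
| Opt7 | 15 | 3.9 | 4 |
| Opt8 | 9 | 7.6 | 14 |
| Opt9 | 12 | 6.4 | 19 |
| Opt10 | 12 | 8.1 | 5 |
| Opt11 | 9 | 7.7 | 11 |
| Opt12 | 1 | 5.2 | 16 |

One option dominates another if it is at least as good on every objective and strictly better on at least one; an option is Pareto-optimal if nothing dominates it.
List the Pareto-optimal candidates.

Opt1, Opt6, Opt9, Opt12

Opt1: not dominated (best interview score).
Opt2: dominated by Opt6 (start delay 4≤9, interview score 9.2≥6.0, experience 14≥8).
Opt3: dominated by Opt6 (start delay 4≤10, interview score 9.2≥6.2, experience 14≥14).
Opt4: dominated by Opt12 (start delay 1≤2, interview score 5.2≥4.1, experience 16≥9).
Opt5: dominated by Opt12 (start delay 1≤2, interview score 5.2≥3.7, experience 16≥14).
Opt6: not dominated.
Opt7: dominated by Opt1 (start delay 15≤15, interview score 9.9≥3.9, experience 13≥4).
Opt8: dominated by Opt6 (start delay 4≤9, interview score 9.2≥7.6, experience 14≥14).
Opt9: not dominated (best experience).
Opt10: dominated by Opt6 (start delay 4≤12, interview score 9.2≥8.1, experience 14≥5).
Opt11: dominated by Opt6 (start delay 4≤9, interview score 9.2≥7.7, experience 14≥11).
Opt12: not dominated (best start delay).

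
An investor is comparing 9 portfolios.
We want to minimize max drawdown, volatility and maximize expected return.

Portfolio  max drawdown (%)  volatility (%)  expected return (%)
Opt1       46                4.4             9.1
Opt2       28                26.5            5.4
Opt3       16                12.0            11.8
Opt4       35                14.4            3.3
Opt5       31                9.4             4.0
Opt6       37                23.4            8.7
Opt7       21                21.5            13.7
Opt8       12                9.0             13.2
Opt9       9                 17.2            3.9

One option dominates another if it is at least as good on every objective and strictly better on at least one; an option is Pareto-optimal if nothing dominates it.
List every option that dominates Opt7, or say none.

Opt1: worse on max drawdown (46 vs 21).
Opt2: worse on max drawdown (28 vs 21).
Opt3: worse on expected return (11.8 vs 13.7).
Opt4: worse on max drawdown (35 vs 21).
Opt5: worse on max drawdown (31 vs 21).
Opt6: worse on max drawdown (37 vs 21).
Opt8: worse on expected return (13.2 vs 13.7).
Opt9: worse on expected return (3.9 vs 13.7).
No option dominates Opt7.

none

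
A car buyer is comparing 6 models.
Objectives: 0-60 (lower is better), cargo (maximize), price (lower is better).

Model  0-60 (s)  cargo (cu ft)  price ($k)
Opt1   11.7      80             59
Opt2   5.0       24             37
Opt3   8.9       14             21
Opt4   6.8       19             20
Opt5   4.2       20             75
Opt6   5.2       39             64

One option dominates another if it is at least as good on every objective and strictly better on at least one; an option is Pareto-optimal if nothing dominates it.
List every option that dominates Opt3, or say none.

Opt4

Opt4: 0-60 6.8≤8.9, cargo 19≥14, price 20≤21 — dominates Opt3.
Others (Opt1, Opt2, Opt5, Opt6) are each worse than Opt3 on at least one objective.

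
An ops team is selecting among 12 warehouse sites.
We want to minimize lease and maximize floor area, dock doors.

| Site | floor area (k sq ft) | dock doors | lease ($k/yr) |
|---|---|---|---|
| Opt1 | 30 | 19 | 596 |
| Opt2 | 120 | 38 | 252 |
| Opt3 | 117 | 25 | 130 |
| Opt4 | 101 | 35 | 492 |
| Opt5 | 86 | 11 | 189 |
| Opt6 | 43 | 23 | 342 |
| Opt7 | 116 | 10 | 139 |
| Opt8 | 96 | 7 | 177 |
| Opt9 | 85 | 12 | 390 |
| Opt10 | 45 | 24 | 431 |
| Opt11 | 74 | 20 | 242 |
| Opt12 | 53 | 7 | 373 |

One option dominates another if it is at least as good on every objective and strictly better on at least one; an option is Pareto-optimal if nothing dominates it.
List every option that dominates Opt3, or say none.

none

Opt1: worse on floor area (30 vs 117).
Opt2: worse on lease (252 vs 130).
Opt4: worse on floor area (101 vs 117).
Opt5: worse on floor area (86 vs 117).
Opt6: worse on floor area (43 vs 117).
Opt7: worse on floor area (116 vs 117).
Opt8: worse on floor area (96 vs 117).
Opt9: worse on floor area (85 vs 117).
Opt10: worse on floor area (45 vs 117).
Opt11: worse on floor area (74 vs 117).
Opt12: worse on floor area (53 vs 117).
No option dominates Opt3.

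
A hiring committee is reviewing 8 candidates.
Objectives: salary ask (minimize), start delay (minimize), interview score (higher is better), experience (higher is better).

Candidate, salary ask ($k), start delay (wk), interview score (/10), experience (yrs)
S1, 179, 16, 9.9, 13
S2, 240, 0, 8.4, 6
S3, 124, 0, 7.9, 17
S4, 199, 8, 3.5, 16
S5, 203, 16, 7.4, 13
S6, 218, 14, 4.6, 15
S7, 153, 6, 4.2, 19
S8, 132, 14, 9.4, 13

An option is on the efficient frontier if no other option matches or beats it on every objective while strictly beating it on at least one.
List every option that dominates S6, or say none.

S3

S3: salary ask 124≤218, start delay 0≤14, interview score 7.9≥4.6, experience 17≥15 — dominates S6.
Others (S1, S2, S4, S5, S7, S8) are each worse than S6 on at least one objective.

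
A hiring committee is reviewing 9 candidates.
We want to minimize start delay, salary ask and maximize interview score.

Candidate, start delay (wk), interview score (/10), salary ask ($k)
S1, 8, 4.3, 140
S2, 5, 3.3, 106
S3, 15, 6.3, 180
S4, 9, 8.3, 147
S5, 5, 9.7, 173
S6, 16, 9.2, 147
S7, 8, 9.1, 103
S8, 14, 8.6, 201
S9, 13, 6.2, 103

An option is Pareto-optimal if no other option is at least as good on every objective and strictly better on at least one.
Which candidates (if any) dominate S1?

S7: start delay 8≤8, interview score 9.1≥4.3, salary ask 103≤140 — dominates S1.
Others (S2, S3, S4, S5, S6, S8, S9) are each worse than S1 on at least one objective.

S7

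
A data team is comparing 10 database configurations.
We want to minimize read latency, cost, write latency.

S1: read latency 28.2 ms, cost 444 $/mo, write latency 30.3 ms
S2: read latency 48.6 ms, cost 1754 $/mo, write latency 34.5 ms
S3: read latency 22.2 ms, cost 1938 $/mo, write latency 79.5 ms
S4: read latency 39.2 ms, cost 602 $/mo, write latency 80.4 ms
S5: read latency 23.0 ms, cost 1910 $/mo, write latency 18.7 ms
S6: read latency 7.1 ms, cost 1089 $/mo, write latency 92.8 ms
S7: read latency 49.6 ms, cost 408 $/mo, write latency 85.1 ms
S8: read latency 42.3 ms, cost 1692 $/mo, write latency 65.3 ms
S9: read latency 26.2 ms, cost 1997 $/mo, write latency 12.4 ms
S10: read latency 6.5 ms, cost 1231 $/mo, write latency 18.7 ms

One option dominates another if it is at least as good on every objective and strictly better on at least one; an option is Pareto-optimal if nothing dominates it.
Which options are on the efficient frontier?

S1, S6, S7, S9, S10

S1: not dominated.
S2: dominated by S1 (read latency 28.2≤48.6, cost 444≤1754, write latency 30.3≤34.5).
S3: dominated by S10 (read latency 6.5≤22.2, cost 1231≤1938, write latency 18.7≤79.5).
S4: dominated by S1 (read latency 28.2≤39.2, cost 444≤602, write latency 30.3≤80.4).
S5: dominated by S10 (read latency 6.5≤23.0, cost 1231≤1910, write latency 18.7≤18.7).
S6: not dominated.
S7: not dominated (best cost).
S8: dominated by S1 (read latency 28.2≤42.3, cost 444≤1692, write latency 30.3≤65.3).
S9: not dominated (best write latency).
S10: not dominated (best read latency).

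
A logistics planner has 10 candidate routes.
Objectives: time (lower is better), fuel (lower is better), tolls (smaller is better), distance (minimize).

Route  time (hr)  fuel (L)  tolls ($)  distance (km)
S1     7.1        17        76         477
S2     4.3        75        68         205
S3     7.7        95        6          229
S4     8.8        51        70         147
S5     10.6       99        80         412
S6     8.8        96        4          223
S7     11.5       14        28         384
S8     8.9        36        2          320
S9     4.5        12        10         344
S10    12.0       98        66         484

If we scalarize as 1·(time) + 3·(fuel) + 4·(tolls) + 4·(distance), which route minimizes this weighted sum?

S1: 1·7.1 + 3·17 + 4·76 + 4·477 = 2270.1
S2: 1·4.3 + 3·75 + 4·68 + 4·205 = 1321.3
S3: 1·7.7 + 3·95 + 4·6 + 4·229 = 1232.7
S4: 1·8.8 + 3·51 + 4·70 + 4·147 = 1029.8
S5: 1·10.6 + 3·99 + 4·80 + 4·412 = 2275.6
S6: 1·8.8 + 3·96 + 4·4 + 4·223 = 1204.8
S7: 1·11.5 + 3·14 + 4·28 + 4·384 = 1701.5
S8: 1·8.9 + 3·36 + 4·2 + 4·320 = 1404.9
S9: 1·4.5 + 3·12 + 4·10 + 4·344 = 1456.5
S10: 1·12.0 + 3·98 + 4·66 + 4·484 = 2506.0
Lowest: S4 at 1029.8.

S4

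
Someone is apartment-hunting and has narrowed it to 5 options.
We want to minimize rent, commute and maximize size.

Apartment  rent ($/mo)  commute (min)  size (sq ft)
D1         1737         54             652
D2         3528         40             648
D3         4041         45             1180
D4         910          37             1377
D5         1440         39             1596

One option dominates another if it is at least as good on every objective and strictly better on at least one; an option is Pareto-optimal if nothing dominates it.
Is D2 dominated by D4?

Yes

D4 vs D2: rent 910≤3528, commute 37≤40, size 1377≥648 — D4 is at least as good on every objective with at least one strict improvement.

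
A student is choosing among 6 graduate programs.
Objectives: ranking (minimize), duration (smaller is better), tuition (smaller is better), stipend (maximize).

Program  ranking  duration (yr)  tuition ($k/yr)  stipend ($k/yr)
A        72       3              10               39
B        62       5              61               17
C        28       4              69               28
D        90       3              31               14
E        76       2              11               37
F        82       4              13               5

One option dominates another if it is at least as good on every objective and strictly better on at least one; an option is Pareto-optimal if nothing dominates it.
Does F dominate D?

F vs D: F is worse on duration (4 vs 3), so it does not dominate D.

No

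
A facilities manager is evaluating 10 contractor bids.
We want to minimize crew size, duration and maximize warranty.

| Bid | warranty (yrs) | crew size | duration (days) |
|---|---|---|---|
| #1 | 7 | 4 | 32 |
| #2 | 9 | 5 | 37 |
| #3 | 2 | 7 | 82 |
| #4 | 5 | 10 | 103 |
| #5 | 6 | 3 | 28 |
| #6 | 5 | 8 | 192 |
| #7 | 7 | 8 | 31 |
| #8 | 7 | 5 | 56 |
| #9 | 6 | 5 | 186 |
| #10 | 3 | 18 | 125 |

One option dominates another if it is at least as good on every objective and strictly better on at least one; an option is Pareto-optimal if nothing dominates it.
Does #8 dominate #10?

#8 vs #10: warranty 7≥3, crew size 5≤18, duration 56≤125 — #8 is at least as good on every objective with at least one strict improvement.

Yes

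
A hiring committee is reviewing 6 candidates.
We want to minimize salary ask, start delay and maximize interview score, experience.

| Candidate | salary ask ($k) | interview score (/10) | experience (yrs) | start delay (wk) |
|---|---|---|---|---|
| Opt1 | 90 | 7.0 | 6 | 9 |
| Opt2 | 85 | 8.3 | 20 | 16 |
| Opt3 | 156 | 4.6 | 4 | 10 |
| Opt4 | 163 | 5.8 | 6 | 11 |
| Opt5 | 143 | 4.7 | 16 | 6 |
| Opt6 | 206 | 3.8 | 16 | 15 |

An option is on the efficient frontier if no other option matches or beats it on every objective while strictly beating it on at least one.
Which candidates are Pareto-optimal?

Opt1, Opt2, Opt5

Opt1: not dominated.
Opt2: not dominated (best salary ask).
Opt3: dominated by Opt1 (salary ask 90≤156, interview score 7.0≥4.6, experience 6≥4, start delay 9≤10).
Opt4: dominated by Opt1 (salary ask 90≤163, interview score 7.0≥5.8, experience 6≥6, start delay 9≤11).
Opt5: not dominated (best start delay).
Opt6: dominated by Opt5 (salary ask 143≤206, interview score 4.7≥3.8, experience 16≥16, start delay 6≤15).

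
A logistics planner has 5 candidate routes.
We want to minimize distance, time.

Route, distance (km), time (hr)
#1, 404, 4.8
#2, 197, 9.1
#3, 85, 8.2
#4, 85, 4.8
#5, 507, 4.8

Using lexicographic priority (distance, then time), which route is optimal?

#4

First minimize distance: best is 85, kept {#3, #4}.
Then minimize time: best is 4.8, kept {#4}.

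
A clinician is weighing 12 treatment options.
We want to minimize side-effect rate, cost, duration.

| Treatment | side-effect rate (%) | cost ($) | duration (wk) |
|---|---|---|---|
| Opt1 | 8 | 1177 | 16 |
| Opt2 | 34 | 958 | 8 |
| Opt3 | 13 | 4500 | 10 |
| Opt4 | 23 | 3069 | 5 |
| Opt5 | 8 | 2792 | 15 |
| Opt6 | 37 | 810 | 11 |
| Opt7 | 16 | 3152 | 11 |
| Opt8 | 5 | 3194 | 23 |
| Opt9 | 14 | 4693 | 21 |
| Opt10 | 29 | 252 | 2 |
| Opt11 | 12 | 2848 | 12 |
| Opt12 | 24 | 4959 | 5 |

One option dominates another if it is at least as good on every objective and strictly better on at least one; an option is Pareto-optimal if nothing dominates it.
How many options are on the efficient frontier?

Opt1: not dominated.
Opt2: dominated by Opt10 (side-effect rate 29≤34, cost 252≤958, duration 2≤8).
Opt3: not dominated.
Opt4: not dominated.
Opt5: not dominated.
Opt6: dominated by Opt10 (side-effect rate 29≤37, cost 252≤810, duration 2≤11).
Opt7: not dominated.
Opt8: not dominated (best side-effect rate).
Opt9: dominated by Opt1 (side-effect rate 8≤14, cost 1177≤4693, duration 16≤21).
Opt10: not dominated (best cost).
Opt11: not dominated.
Opt12: dominated by Opt4 (side-effect rate 23≤24, cost 3069≤4959, duration 5≤5).
Pareto-optimal: Opt1, Opt3, Opt4, Opt5, Opt7, Opt8, Opt10, Opt11 → 8.

8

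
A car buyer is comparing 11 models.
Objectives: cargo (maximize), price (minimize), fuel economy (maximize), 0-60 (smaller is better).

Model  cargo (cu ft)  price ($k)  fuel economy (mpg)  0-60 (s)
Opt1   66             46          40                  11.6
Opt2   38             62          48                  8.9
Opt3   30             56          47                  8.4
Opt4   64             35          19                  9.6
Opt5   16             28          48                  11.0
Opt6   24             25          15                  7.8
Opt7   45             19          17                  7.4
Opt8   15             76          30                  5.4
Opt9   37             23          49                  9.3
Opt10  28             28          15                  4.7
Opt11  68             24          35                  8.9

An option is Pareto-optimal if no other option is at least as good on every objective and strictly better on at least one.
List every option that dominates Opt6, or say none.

Opt7: cargo 45≥24, price 19≤25, fuel economy 17≥15, 0-60 7.4≤7.8 — dominates Opt6.
Others (Opt1, Opt2, Opt3, Opt4, Opt5, Opt8, Opt9, Opt10, Opt11) are each worse than Opt6 on at least one objective.

Opt7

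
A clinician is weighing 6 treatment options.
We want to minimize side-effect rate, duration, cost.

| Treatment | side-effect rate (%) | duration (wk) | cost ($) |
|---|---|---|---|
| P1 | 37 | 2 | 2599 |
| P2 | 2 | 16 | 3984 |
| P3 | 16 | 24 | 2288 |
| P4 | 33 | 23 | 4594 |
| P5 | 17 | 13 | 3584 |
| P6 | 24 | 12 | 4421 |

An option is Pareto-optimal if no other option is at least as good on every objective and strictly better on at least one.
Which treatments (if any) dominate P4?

P2: side-effect rate 2≤33, duration 16≤23, cost 3984≤4594 — dominates P4.
P5: side-effect rate 17≤33, duration 13≤23, cost 3584≤4594 — dominates P4.
P6: side-effect rate 24≤33, duration 12≤23, cost 4421≤4594 — dominates P4.
Others (P1, P3) are each worse than P4 on at least one objective.

P2, P5, P6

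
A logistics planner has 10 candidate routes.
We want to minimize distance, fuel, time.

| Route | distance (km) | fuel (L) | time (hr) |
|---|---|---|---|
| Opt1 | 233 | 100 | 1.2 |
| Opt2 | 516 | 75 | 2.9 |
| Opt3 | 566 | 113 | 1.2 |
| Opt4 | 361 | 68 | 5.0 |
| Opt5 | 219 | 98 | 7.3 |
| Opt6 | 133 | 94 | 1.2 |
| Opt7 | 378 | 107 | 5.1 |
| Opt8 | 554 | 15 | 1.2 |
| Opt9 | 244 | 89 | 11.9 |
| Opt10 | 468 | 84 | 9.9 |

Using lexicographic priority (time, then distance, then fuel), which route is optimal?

Opt6

First minimize time: best is 1.2, kept {Opt1, Opt3, Opt6, Opt8}.
Then minimize distance: best is 133, kept {Opt6}.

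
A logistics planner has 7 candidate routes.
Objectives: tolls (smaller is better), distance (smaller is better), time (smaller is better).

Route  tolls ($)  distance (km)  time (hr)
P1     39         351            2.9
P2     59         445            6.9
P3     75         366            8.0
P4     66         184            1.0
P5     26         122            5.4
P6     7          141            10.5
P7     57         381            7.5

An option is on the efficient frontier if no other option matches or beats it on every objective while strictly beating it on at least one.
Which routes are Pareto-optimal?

P1, P4, P5, P6

P1: not dominated.
P2: dominated by P1 (tolls 39≤59, distance 351≤445, time 2.9≤6.9).
P3: dominated by P1 (tolls 39≤75, distance 351≤366, time 2.9≤8.0).
P4: not dominated (best time).
P5: not dominated (best distance).
P6: not dominated (best tolls).
P7: dominated by P1 (tolls 39≤57, distance 351≤381, time 2.9≤7.5).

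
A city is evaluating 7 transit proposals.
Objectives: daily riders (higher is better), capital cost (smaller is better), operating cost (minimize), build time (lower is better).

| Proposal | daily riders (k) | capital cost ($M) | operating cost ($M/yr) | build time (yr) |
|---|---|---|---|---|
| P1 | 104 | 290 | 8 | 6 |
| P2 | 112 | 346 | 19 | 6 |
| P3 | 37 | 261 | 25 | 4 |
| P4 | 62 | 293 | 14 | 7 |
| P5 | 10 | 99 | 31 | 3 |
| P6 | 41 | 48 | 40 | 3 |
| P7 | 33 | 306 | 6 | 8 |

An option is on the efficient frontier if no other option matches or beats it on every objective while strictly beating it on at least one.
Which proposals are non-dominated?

P1: not dominated.
P2: not dominated (best daily riders).
P3: not dominated.
P4: dominated by P1 (daily riders 104≥62, capital cost 290≤293, operating cost 8≤14, build time 6≤7).
P5: not dominated.
P6: not dominated (best capital cost).
P7: not dominated (best operating cost).

P1, P2, P3, P5, P6, P7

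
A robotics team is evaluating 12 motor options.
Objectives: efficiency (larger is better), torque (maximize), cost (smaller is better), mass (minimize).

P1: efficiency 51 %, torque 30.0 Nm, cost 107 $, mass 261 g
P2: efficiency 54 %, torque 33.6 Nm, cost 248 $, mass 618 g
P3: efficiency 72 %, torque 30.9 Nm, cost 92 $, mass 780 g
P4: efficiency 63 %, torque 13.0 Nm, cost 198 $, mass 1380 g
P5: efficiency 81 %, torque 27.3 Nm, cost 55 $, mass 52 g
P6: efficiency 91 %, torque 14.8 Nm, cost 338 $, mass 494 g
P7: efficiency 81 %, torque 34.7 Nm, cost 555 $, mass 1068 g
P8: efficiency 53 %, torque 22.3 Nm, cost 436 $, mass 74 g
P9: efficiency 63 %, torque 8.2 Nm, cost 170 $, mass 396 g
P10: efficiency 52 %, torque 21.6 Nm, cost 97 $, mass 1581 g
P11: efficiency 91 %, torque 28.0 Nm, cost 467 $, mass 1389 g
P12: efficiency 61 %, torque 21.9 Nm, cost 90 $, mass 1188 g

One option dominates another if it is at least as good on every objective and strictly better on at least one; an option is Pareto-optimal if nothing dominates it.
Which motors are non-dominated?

P1: not dominated.
P2: not dominated.
P3: not dominated.
P4: dominated by P3 (efficiency 72≥63, torque 30.9≥13.0, cost 92≤198, mass 780≤1380).
P5: not dominated (best cost).
P6: not dominated.
P7: not dominated (best torque).
P8: dominated by P5 (efficiency 81≥53, torque 27.3≥22.3, cost 55≤436, mass 52≤74).
P9: dominated by P5 (efficiency 81≥63, torque 27.3≥8.2, cost 55≤170, mass 52≤396).
P10: dominated by P3 (efficiency 72≥52, torque 30.9≥21.6, cost 92≤97, mass 780≤1581).
P11: not dominated.
P12: dominated by P5 (efficiency 81≥61, torque 27.3≥21.9, cost 55≤90, mass 52≤1188).

P1, P2, P3, P5, P6, P7, P11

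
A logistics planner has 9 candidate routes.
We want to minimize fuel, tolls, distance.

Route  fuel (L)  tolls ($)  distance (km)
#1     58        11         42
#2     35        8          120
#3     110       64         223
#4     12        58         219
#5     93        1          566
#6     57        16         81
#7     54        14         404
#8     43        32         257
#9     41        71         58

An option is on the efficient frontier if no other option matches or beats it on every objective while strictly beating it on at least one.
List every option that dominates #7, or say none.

#2

#2: fuel 35≤54, tolls 8≤14, distance 120≤404 — dominates #7.
Others (#1, #3, #4, #5, #6, #8, #9) are each worse than #7 on at least one objective.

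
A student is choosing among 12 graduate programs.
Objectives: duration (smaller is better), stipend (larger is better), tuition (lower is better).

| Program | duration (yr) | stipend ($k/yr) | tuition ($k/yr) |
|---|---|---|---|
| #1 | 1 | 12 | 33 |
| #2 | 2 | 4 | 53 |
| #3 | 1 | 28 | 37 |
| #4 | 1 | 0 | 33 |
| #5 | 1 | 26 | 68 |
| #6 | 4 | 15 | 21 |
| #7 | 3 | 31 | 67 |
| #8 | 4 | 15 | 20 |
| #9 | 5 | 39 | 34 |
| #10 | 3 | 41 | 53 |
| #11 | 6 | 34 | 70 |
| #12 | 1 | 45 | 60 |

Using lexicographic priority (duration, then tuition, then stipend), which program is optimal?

#1

First minimize duration: best is 1, kept {#1, #3, #4, #5, #12}.
Then minimize tuition: best is 33, kept {#1, #4}.
Then maximize stipend: best is 12, kept {#1}.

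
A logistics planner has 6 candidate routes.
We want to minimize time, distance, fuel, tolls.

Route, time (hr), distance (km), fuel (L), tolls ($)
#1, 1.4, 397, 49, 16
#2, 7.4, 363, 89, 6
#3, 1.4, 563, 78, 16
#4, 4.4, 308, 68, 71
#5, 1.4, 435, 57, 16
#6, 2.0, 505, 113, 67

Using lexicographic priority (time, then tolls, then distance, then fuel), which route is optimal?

#1

First minimize time: best is 1.4, kept {#1, #3, #5}.
Then minimize tolls: best is 16, kept {#1, #3, #5}.
Then minimize distance: best is 397, kept {#1}.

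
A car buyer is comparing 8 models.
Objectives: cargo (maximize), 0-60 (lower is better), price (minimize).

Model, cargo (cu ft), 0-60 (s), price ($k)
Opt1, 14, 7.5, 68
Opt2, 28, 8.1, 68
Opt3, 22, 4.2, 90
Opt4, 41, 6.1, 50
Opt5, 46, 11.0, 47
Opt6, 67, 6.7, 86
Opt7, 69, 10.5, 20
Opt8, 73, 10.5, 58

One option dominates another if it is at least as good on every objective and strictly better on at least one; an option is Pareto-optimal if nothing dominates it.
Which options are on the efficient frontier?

Opt3, Opt4, Opt6, Opt7, Opt8

Opt1: dominated by Opt4 (cargo 41≥14, 0-60 6.1≤7.5, price 50≤68).
Opt2: dominated by Opt4 (cargo 41≥28, 0-60 6.1≤8.1, price 50≤68).
Opt3: not dominated (best 0-60).
Opt4: not dominated.
Opt5: dominated by Opt7 (cargo 69≥46, 0-60 10.5≤11.0, price 20≤47).
Opt6: not dominated.
Opt7: not dominated (best price).
Opt8: not dominated (best cargo).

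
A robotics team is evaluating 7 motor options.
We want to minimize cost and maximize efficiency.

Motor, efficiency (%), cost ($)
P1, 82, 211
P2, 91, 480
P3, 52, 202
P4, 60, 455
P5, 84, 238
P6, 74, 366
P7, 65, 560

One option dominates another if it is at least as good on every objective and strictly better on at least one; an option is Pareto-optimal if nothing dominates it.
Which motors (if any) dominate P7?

P1: efficiency 82≥65, cost 211≤560 — dominates P7.
P2: efficiency 91≥65, cost 480≤560 — dominates P7.
P5: efficiency 84≥65, cost 238≤560 — dominates P7.
P6: efficiency 74≥65, cost 366≤560 — dominates P7.
Others (P3, P4) are each worse than P7 on at least one objective.

P1, P2, P5, P6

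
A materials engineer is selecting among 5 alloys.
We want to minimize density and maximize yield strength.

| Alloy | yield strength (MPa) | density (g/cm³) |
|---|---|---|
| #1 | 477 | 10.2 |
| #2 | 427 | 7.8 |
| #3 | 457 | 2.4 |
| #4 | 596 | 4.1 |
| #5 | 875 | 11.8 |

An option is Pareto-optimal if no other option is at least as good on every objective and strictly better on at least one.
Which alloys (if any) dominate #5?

#1: worse on yield strength (477 vs 875).
#2: worse on yield strength (427 vs 875).
#3: worse on yield strength (457 vs 875).
#4: worse on yield strength (596 vs 875).
No option dominates #5.

none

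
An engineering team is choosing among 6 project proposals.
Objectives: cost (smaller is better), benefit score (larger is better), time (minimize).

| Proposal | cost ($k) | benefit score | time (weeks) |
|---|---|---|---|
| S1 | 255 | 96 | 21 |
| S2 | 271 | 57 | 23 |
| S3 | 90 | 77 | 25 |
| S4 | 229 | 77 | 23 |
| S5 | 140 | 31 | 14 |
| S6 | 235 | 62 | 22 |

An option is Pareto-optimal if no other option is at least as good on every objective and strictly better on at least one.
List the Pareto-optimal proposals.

S1: not dominated (best benefit score).
S2: dominated by S1 (cost 255≤271, benefit score 96≥57, time 21≤23).
S3: not dominated (best cost).
S4: not dominated.
S5: not dominated (best time).
S6: not dominated.

S1, S3, S4, S5, S6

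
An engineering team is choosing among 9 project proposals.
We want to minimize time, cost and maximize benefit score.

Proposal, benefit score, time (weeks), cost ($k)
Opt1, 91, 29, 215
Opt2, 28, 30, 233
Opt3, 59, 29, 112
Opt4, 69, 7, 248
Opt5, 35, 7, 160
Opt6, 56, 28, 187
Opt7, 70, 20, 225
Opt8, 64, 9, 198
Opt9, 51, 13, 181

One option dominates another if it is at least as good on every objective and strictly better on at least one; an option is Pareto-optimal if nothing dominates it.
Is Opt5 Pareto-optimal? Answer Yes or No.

Yes

Opt1: worse on time (29 vs 7).
Opt2: worse on benefit score (28 vs 35).
Opt3: worse on time (29 vs 7).
Opt4: worse on cost (248 vs 160).
Opt6: worse on time (28 vs 7).
Opt7: worse on time (20 vs 7).
Opt8: worse on time (9 vs 7).
Opt9: worse on time (13 vs 7).
No option is at least as good as Opt5 on every objective and strictly better on one.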